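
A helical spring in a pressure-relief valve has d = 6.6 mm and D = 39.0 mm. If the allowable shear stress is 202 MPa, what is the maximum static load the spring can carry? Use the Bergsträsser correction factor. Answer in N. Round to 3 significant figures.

471 N

C = D/d = 39.0/6.6 = 5.9091
K_B = (4C+2)/(4C−3) = 25.636/20.636 = 1.2423
τ_max = K·8FD/(πd³) → F_max = τ_allow·πd³/(8DK)
F_max = 202·π·6.6³/(8·39.0·1.2423) = 1.8245e+05/387.59 = 470.71 N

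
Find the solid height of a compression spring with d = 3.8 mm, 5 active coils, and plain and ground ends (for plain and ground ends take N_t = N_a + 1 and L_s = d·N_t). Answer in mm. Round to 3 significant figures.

22.8 mm

plain and ground ends: N_t = N_a + 1 = 5 + 1 = 6
L_s = d·N_t = 3.8 × 6 = 22.8 mm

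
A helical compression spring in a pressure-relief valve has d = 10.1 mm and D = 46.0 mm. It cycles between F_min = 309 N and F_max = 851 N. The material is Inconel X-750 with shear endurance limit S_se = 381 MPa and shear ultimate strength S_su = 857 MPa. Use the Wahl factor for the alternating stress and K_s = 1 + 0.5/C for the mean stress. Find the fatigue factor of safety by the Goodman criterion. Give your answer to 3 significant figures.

5.15

C = D/d = 46.0/10.1 = 4.5545; K_W = (4C−1)/(4C−4)+0.615/C = 1.3460; K_s = 1+0.5/C = 1.1098
F_a = (F_max−F_min)/2 = 271 N; F_m = (F_max+F_min)/2 = 580 N
τ_a = K_W·8F_aD/(πd³) = 1.3460 × 30.811 = 41.472 MPa
τ_m = K_s·8F_mD/(πd³) = 1.1098 × 65.942 = 73.181 MPa
Goodman: 1/n_f = τ_a/S_se + τ_m/S_su = 41.472/381 + 73.181/857 = 0.10885 + 0.08539 = 0.19424
n_f = 1/0.19424 = 5.148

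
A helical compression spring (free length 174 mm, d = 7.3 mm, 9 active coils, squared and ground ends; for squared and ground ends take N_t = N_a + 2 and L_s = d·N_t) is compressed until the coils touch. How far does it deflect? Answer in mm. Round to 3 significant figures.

93.7 mm

N_t = 11; L_s = 7.3·11 = 80.3 mm
δ_solid = L₀ − L_s = 174 − 80.3 = 93.7 mm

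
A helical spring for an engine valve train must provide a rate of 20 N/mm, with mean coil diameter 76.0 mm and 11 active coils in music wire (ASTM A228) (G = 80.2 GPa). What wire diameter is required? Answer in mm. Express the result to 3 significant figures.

9.91 mm

d = (8D³N_a·k / G)^(1/4) = (8·76.0³·11·20 / (80.2×10³))^0.25
  = (9633.4)^0.25 = 9.9071 mm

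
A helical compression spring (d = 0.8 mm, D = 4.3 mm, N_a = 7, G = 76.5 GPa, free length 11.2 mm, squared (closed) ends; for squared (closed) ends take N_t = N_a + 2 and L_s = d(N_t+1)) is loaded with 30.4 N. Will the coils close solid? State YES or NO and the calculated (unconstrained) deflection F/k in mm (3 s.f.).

YES, δ = 4.32 mm

k = Gd⁴/(8D³N_a) = (76.5×10³)(0.8⁴)/(8·4.3³·7) = 7.0377 N/mm
N_t = 9; L_s = 0.8·10 = 8 mm; δ_solid = L₀ − L_s = 11.2 − 8 = 3.2 mm
δ = F/k = 30.4/7.0377 = 4.3196 mm
δ ≥ δ_solid → spring goes solid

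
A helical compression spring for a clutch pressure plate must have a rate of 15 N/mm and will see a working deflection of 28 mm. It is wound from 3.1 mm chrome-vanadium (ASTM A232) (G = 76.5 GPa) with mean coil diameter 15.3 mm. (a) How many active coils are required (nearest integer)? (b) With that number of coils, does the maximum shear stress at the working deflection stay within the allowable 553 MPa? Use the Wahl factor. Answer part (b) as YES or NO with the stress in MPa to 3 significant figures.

N_a = Gd⁴/(8D³k) = (76.5×10³)(3.1⁴)/(8·15.3³·15) = 16.44 → N_a = 16
Actual rate k = Gd⁴/(8D³·16) = 15.411 N/mm
Working load F = kδ = 15.411·28 = 431.5 N
C = 15.3/3.1 = 4.9355; K_W = (4C−1)/(4C−4)+0.615/C = 1.3152
τ_max = K_W·8FD/(πd³) = 1.3152·564.32 = 742.19 MPa
τ_max > 553 MPa → exceeds allowable

(a) 16 coils; (b) NO, τ_max = 742 MPa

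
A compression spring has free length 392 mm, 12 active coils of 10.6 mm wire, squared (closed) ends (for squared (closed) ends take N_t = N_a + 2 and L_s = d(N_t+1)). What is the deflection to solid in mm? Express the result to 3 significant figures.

233 mm

N_t = 14; L_s = 10.6·15 = 159 mm
δ_solid = L₀ − L_s = 392 − 159 = 233 mm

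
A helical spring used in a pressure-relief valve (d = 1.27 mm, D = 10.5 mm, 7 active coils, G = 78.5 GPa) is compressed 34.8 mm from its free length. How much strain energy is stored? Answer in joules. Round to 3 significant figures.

1.91 J

k = Gd⁴/(8D³N_a) = (78.5×10³)(1.27⁴)/(8·10.5³·7) = 3.1501 N/mm
U = ½kδ² = 0.5 × 3.1501 × 34.8² = 1907.5 N·mm = 1.9075 J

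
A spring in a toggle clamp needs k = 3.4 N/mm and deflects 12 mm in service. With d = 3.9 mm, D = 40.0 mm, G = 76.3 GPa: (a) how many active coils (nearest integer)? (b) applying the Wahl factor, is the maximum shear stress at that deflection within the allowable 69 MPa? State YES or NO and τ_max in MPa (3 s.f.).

N_a = Gd⁴/(8D³k) = (76.3×10³)(3.9⁴)/(8·40.0³·3.4) = 10.14 → N_a = 10
Actual rate k = Gd⁴/(8D³·10) = 3.4476 N/mm
Working load F = kδ = 3.4476·12 = 41.371 N
C = 40.0/3.9 = 10.2564; K_W = (4C−1)/(4C−4)+0.615/C = 1.1410
τ_max = K_W·8FD/(πd³) = 1.1410·71.04 = 81.055 MPa
τ_max > 69 MPa → exceeds allowable

(a) 10 coils; (b) NO, τ_max = 81.1 MPa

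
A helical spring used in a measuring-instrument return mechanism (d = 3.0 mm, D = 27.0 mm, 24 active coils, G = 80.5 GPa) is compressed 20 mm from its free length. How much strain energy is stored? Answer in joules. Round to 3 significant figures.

0.345 J

k = Gd⁴/(8D³N_a) = (80.5×10³)(3.0⁴)/(8·27.0³·24) = 1.7254 N/mm
U = ½kδ² = 0.5 × 1.7254 × 20² = 345.08 N·mm = 0.34508 J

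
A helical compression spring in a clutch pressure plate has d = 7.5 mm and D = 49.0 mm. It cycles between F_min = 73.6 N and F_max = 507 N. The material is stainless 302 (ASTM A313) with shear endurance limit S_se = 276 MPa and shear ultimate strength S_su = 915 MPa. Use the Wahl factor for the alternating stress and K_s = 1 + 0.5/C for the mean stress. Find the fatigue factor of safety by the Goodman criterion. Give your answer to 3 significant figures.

2.59

C = D/d = 49.0/7.5 = 6.5333; K_W = (4C−1)/(4C−4)+0.615/C = 1.2297; K_s = 1+0.5/C = 1.0765
F_a = (F_max−F_min)/2 = 216.7 N; F_m = (F_max+F_min)/2 = 290.3 N
τ_a = K_W·8F_aD/(πd³) = 1.2297 × 64.093 = 78.814 MPa
τ_m = K_s·8F_mD/(πd³) = 1.0765 × 85.862 = 92.433 MPa
Goodman: 1/n_f = τ_a/S_se + τ_m/S_su = 78.814/276 + 92.433/915 = 0.28556 + 0.10102 = 0.38658
n_f = 1/0.38658 = 2.587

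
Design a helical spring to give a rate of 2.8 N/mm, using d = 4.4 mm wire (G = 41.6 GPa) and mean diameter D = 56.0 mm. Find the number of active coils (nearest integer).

4

N_a = Gd⁴/(8D³k) = (41.6×10³ × 4.4⁴)/(8 × 56.0³ × 2.8)
    = 1.55921e+07 / 3.9338e+06 = 3.964 → 4 coils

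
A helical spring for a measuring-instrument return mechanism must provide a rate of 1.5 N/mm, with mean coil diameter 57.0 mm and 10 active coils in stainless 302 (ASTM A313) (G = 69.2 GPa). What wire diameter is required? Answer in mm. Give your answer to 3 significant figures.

d = (8D³N_a·k / G)^(1/4) = (8·57.0³·10·1.5 / (69.2×10³))^0.25
  = (321.14)^0.25 = 4.2333 mm

4.23 mm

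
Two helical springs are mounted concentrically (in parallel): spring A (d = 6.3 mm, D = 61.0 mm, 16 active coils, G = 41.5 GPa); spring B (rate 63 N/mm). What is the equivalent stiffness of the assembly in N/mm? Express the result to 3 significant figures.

65.3 N/mm

k_A = Gd⁴/(8D³N_a) = (41.5×10³)(6.3⁴)/(8·61.0³·16) = 2.2501 N/mm
Parallel: k_eq = 2.2501 + 63 = 65.25 N/mm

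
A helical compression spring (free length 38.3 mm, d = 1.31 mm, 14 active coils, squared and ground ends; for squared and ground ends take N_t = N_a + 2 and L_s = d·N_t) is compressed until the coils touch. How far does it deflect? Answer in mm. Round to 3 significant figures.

N_t = 16; L_s = 1.31·16 = 20.96 mm
δ_solid = L₀ − L_s = 38.3 − 20.96 = 17.34 mm

17.3 mm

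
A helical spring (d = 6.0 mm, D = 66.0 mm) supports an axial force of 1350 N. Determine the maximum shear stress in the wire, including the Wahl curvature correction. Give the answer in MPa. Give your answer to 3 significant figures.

1190 MPa

Spring index C = D/d = 66.0/6.0 = 11.0000
K_W = (4C−1)/(4C−4) + 0.615/C = 43.000/40.000 + 0.0559 = 1.1309
τ₀ = 8FD/(πd³) = 8·1350·66.0/(π·6.0³) = 712800/678.58 = 1050.4 MPa
τ_max = K·τ₀ = 1.1309 × 1050.4 = 1187.9 MPa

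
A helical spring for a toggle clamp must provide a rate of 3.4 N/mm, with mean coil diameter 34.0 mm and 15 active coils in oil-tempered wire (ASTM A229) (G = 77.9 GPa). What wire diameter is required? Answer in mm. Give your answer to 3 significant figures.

3.79 mm

d = (8D³N_a·k / G)^(1/4) = (8·34.0³·15·3.4 / (77.9×10³))^0.25
  = (205.85)^0.25 = 3.7878 mm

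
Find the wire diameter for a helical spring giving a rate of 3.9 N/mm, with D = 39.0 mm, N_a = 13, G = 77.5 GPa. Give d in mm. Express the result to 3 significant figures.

d = (8D³N_a·k / G)^(1/4) = (8·39.0³·13·3.9 / (77.5×10³))^0.25
  = (310.45)^0.25 = 4.1976 mm

4.20 mm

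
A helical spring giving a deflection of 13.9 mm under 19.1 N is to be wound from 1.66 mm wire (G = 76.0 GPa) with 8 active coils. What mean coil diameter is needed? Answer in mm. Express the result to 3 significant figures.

18.7 mm

Required rate k = F/δ = 19.1/13.9 = 1.3741 N/mm
D = (Gd⁴/(8N_a·k))^(1/3) = (76.0×10³·1.66⁴/(8·8·1.3741))^(1/3)
  = (6562.17)^(1/3) = 18.7219 mm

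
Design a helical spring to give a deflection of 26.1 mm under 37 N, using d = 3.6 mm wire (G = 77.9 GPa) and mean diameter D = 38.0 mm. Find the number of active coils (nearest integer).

21

Required rate k = F/δ = 37/26.1 = 1.4176 N/mm
N_a = Gd⁴/(8D³k) = (77.9×10³ × 3.6⁴)/(8 × 38.0³ × 1.4176)
    = 1.30842e+07 / 622303 = 21.03 → 21 coils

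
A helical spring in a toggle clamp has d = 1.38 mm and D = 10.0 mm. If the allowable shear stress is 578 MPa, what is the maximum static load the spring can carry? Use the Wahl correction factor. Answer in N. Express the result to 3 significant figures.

49.5 N

C = D/d = 10.0/1.38 = 7.2464
K_W = (4C−1)/(4C−4) + 0.615/C = 27.986/24.986 + 0.0849 = 1.2049
τ_max = K·8FD/(πd³) → F_max = τ_allow·πd³/(8DK)
F_max = 578·π·1.38³/(8·10.0·1.2049) = 4772.2/96.395 = 49.506 N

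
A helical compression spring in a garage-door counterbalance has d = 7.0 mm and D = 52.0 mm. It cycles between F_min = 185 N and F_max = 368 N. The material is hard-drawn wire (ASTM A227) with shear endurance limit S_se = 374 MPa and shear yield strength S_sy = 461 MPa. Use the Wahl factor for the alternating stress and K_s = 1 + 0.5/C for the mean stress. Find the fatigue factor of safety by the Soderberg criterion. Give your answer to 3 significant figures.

C = D/d = 52.0/7.0 = 7.4286; K_W = (4C−1)/(4C−4)+0.615/C = 1.1995; K_s = 1+0.5/C = 1.0673
F_a = (F_max−F_min)/2 = 91.5 N; F_m = (F_max+F_min)/2 = 276.5 N
τ_a = K_W·8F_aD/(πd³) = 1.1995 × 35.324 = 42.37 MPa
τ_m = K_s·8F_mD/(πd³) = 1.0673 × 106.74 = 113.93 MPa
Soderberg: 1/n_f = τ_a/S_se + τ_m/S_sy = 42.37/374 + 113.93/461 = 0.11329 + 0.24713 = 0.36042
n_f = 1/0.36042 = 2.775

2.77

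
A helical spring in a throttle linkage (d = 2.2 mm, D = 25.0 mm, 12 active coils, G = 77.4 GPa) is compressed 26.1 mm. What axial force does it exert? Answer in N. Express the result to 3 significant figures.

k = Gd⁴/(8D³N_a) = (77.4×10³)(2.2⁴)/(8·25.0³·12) = 1.2088 N/mm
F = k·δ = 1.2088 × 26.1 = 31.549 N

31.5 N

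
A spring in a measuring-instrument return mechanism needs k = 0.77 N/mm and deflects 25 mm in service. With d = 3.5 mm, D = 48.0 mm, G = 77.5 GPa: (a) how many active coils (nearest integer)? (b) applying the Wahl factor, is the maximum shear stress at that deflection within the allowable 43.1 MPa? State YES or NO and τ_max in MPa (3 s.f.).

(a) 17 coils; (b) NO, τ_max = 60.8 MPa

N_a = Gd⁴/(8D³k) = (77.5×10³)(3.5⁴)/(8·48.0³·0.77) = 17.07 → N_a = 17
Actual rate k = Gd⁴/(8D³·17) = 0.77323 N/mm
Working load F = kδ = 0.77323·25 = 19.331 N
C = 48.0/3.5 = 13.7143; K_W = (4C−1)/(4C−4)+0.615/C = 1.1038
τ_max = K_W·8FD/(πd³) = 1.1038·55.11 = 60.832 MPa
τ_max > 43.1 MPa → exceeds allowable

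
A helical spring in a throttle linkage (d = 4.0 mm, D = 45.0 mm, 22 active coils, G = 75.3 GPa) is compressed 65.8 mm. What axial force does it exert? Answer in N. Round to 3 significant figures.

79.1 N

k = Gd⁴/(8D³N_a) = (75.3×10³)(4.0⁴)/(8·45.0³·22) = 1.2019 N/mm
F = k·δ = 1.2019 × 65.8 = 79.088 N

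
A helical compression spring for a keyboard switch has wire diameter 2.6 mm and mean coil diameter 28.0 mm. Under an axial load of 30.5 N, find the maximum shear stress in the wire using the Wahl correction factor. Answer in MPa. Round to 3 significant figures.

Spring index C = D/d = 28.0/2.6 = 10.7692
K_W = (4C−1)/(4C−4) + 0.615/C = 42.077/39.077 + 0.0571 = 1.1339
τ₀ = 8FD/(πd³) = 8·30.5·28.0/(π·2.6³) = 6832/55.217 = 123.73 MPa
τ_max = K·τ₀ = 1.1339 × 123.73 = 140.3 MPa

140 MPa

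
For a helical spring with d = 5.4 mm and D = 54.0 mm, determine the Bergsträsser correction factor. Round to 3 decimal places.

1.135

C = D/d = 54.0/5.4 = 10.0000
K_B = (4C+2)/(4C−3) = 42.000/37.000 = 1.1351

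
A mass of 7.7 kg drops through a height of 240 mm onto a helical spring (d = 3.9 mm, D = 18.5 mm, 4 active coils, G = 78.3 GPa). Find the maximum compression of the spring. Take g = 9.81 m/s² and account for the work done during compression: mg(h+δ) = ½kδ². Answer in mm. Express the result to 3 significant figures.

21.0 mm

k = Gd⁴/(8D³N_a) = (78.3×10³)(3.9⁴)/(8·18.5³·4) = 89.404 N/mm
W = mg = 7.7 × 9.81 = 75.537 N
½kδ² − Wδ − Wh = 0 → δ = (W + √(W² + 2kWh))/k
δ = (75.537 + √(5705.8 + 3.24157e+06))/89.404 = (75.537 + 1802)/89.404 = 21.001 mm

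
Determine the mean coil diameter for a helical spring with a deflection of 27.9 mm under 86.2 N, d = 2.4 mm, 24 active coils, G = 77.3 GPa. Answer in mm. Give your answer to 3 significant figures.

Required rate k = F/δ = 86.2/27.9 = 3.0896 N/mm
D = (Gd⁴/(8N_a·k))^(1/3) = (77.3×10³·2.4⁴/(8·24·3.0896))^(1/3)
  = (4323.35)^(1/3) = 16.2907 mm

16.3 mm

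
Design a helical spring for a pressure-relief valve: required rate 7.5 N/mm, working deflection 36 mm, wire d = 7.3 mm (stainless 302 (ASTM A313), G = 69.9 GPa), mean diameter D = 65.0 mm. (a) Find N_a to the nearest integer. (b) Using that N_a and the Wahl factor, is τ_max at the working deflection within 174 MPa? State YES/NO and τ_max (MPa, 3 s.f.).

(a) 12 coils; (b) YES, τ_max = 134 MPa

N_a = Gd⁴/(8D³k) = (69.9×10³)(7.3⁴)/(8·65.0³·7.5) = 12.05 → N_a = 12
Actual rate k = Gd⁴/(8D³·12) = 7.5293 N/mm
Working load F = kδ = 7.5293·36 = 271.06 N
C = 65.0/7.3 = 8.9041; K_W = (4C−1)/(4C−4)+0.615/C = 1.1640
τ_max = K_W·8FD/(πd³) = 1.1640·115.33 = 134.24 MPa
τ_max ≤ 174 MPa → acceptable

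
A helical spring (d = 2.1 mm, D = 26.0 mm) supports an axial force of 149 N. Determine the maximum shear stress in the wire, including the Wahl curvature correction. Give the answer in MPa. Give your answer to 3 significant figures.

1190 MPa

Spring index C = D/d = 26.0/2.1 = 12.3810
K_W = (4C−1)/(4C−4) + 0.615/C = 48.524/45.524 + 0.0497 = 1.1156
τ₀ = 8FD/(πd³) = 8·149·26.0/(π·2.1³) = 30992/29.094 = 1065.2 MPa
τ_max = K·τ₀ = 1.1156 × 1065.2 = 1188.3 MPa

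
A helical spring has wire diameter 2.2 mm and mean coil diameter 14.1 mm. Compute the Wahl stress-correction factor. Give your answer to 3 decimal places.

C = D/d = 14.1/2.2 = 6.4091
K_W = (4C−1)/(4C−4) + 0.615/C = 24.636/21.636 + 0.0960 = 1.2346

1.235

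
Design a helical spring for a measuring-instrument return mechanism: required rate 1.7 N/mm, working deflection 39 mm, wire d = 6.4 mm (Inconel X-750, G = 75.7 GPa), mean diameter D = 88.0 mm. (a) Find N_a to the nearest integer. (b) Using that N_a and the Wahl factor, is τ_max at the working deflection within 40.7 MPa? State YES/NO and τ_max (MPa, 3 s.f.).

N_a = Gd⁴/(8D³k) = (75.7×10³)(6.4⁴)/(8·88.0³·1.7) = 13.7 → N_a = 14
Actual rate k = Gd⁴/(8D³·14) = 1.664 N/mm
Working load F = kδ = 1.664·39 = 64.895 N
C = 88.0/6.4 = 13.7500; K_W = (4C−1)/(4C−4)+0.615/C = 1.1036
τ_max = K_W·8FD/(πd³) = 1.1036·55.475 = 61.219 MPa
τ_max > 40.7 MPa → exceeds allowable

(a) 14 coils; (b) NO, τ_max = 61.2 MPa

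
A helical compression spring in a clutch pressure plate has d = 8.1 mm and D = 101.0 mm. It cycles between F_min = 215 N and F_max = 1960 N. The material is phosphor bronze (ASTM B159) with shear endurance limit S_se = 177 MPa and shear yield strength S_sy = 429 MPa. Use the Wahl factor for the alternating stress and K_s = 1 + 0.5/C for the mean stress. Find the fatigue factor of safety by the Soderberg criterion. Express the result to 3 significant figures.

C = D/d = 101.0/8.1 = 12.4691; K_W = (4C−1)/(4C−4)+0.615/C = 1.1147; K_s = 1+0.5/C = 1.0401
F_a = (F_max−F_min)/2 = 872.5 N; F_m = (F_max+F_min)/2 = 1087.5 N
τ_a = K_W·8F_aD/(πd³) = 1.1147 × 422.25 = 470.69 MPa
τ_m = K_s·8F_mD/(πd³) = 1.0401 × 526.3 = 547.41 MPa
Soderberg: 1/n_f = τ_a/S_se + τ_m/S_sy = 470.69/177 + 547.41/429 = 2.65927 + 1.27601 = 3.9353
n_f = 1/3.9353 = 0.2541

0.254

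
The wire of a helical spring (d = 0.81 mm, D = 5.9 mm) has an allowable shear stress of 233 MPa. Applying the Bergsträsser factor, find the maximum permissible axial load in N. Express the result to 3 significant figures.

6.92 N

C = D/d = 5.9/0.81 = 7.2840
K_B = (4C+2)/(4C−3) = 31.136/26.136 = 1.1913
τ_max = K·8FD/(πd³) → F_max = τ_allow·πd³/(8DK)
F_max = 233·π·0.81³/(8·5.9·1.1913) = 389.01/56.23 = 6.9182 N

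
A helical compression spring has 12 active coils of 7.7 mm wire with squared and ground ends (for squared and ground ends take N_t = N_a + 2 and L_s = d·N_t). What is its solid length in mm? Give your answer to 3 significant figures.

108 mm

squared and ground ends: N_t = N_a + 2 = 12 + 2 = 14
L_s = d·N_t = 7.7 × 14 = 107.8 mm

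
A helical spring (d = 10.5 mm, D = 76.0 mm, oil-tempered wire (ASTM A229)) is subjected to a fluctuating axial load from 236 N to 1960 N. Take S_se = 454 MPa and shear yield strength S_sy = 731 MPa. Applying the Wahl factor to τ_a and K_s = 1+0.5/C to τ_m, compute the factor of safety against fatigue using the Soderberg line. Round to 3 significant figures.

1.54

C = D/d = 76.0/10.5 = 7.2381; K_W = (4C−1)/(4C−4)+0.615/C = 1.2052; K_s = 1+0.5/C = 1.0691
F_a = (F_max−F_min)/2 = 862 N; F_m = (F_max+F_min)/2 = 1098 N
τ_a = K_W·8F_aD/(πd³) = 1.2052 × 144.11 = 173.68 MPa
τ_m = K_s·8F_mD/(πd³) = 1.0691 × 183.56 = 196.24 MPa
Soderberg: 1/n_f = τ_a/S_se + τ_m/S_sy = 173.68/454 + 196.24/731 = 0.38256 + 0.26846 = 0.65102
n_f = 1/0.65102 = 1.536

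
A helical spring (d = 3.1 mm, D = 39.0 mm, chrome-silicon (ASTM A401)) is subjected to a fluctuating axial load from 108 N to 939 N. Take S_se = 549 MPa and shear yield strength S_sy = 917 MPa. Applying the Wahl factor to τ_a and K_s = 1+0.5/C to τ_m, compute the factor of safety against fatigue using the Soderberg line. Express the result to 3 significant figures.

C = D/d = 39.0/3.1 = 12.5806; K_W = (4C−1)/(4C−4)+0.615/C = 1.1136; K_s = 1+0.5/C = 1.0397
F_a = (F_max−F_min)/2 = 415.5 N; F_m = (F_max+F_min)/2 = 523.5 N
τ_a = K_W·8F_aD/(πd³) = 1.1136 × 1385.1 = 1542.5 MPa
τ_m = K_s·8F_mD/(πd³) = 1.0397 × 1745.2 = 1814.5 MPa
Soderberg: 1/n_f = τ_a/S_se + τ_m/S_sy = 1542.5/549 + 1814.5/917 = 2.80974 + 1.97876 = 4.7885
n_f = 1/4.7885 = 0.2088

0.209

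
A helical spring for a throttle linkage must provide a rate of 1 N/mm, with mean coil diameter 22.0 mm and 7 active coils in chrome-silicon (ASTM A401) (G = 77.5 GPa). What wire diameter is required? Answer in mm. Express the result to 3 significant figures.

1.67 mm

d = (8D³N_a·k / G)^(1/4) = (8·22.0³·7·1 / (77.5×10³))^0.25
  = (7.694)^0.25 = 1.6655 mm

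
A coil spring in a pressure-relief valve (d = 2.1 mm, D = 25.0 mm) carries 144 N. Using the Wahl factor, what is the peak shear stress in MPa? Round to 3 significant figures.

1110 MPa

Spring index C = D/d = 25.0/2.1 = 11.9048
K_W = (4C−1)/(4C−4) + 0.615/C = 46.619/43.619 + 0.0517 = 1.1204
τ₀ = 8FD/(πd³) = 8·144·25.0/(π·2.1³) = 28800/29.094 = 989.88 MPa
τ_max = K·τ₀ = 1.1204 × 989.88 = 1109.1 MPa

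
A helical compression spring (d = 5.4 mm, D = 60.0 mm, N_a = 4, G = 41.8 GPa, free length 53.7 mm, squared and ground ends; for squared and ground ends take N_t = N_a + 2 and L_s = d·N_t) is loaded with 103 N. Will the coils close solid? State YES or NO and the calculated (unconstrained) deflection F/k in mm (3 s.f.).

NO, δ = 20.0 mm

k = Gd⁴/(8D³N_a) = (41.8×10³)(5.4⁴)/(8·60.0³·4) = 5.1422 N/mm
N_t = 6; L_s = 5.4·6 = 32.4 mm; δ_solid = L₀ − L_s = 53.7 − 32.4 = 21.3 mm
δ = F/k = 103/5.1422 = 20.03 mm
δ < δ_solid → spring does not go solid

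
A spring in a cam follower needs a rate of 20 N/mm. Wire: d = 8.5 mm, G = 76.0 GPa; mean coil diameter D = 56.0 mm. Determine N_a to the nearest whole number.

N_a = Gd⁴/(8D³k) = (76.0×10³ × 8.5⁴)/(8 × 56.0³ × 20)
    = 3.96725e+08 / 2.80986e+07 = 14.12 → 14 coils

14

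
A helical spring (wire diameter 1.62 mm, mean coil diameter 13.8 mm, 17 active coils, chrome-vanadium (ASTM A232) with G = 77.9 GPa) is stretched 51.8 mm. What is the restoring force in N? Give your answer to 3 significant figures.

k = Gd⁴/(8D³N_a) = (77.9×10³)(1.62⁴)/(8·13.8³·17) = 1.5011 N/mm
F = k·δ = 1.5011 × 51.8 = 77.759 N

77.8 N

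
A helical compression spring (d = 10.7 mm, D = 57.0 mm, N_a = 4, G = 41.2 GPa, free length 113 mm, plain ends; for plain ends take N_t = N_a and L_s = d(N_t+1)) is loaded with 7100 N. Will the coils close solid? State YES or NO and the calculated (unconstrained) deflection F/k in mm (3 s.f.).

k = Gd⁴/(8D³N_a) = (41.2×10³)(10.7⁴)/(8·57.0³·4) = 91.129 N/mm
N_t = 4; L_s = 10.7·5 = 53.5 mm; δ_solid = L₀ − L_s = 113 − 53.5 = 59.5 mm
δ = F/k = 7100/91.129 = 77.911 mm
δ ≥ δ_solid → spring goes solid

YES, δ = 77.9 mm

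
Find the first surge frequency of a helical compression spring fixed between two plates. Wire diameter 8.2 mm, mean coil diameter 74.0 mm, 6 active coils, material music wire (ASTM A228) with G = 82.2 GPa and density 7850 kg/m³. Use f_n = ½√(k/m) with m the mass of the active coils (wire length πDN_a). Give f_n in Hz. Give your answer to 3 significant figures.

90.9 Hz

k = Gd⁴/(8D³N_a) = (82.2×10³)(8.2⁴)/(8·74.0³·6) = 19.107 N/mm = 19107 N/m
Wire length L = πDN_a = π·74.0·6 = 1394.9 mm
m = ρ·(πd²/4)·L = 7850 × 52.81×10⁻⁶ m² × 1.3949 m = 0.57826 kg
f_n = ½√(k/m) = 0.5·√(19107/0.57826) = 0.5·√(33042) = 90.888 Hz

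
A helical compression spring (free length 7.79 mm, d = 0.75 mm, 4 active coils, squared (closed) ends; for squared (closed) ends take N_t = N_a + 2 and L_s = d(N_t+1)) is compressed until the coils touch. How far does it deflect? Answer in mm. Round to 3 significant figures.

2.54 mm

N_t = 6; L_s = 0.75·7 = 5.25 mm
δ_solid = L₀ − L_s = 7.79 − 5.25 = 2.54 mm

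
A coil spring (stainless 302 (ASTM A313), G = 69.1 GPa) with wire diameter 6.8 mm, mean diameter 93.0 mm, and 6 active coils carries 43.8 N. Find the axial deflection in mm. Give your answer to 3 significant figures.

11.4 mm

k = Gd⁴/(8D³N_a) = (69.1×10³)(6.8⁴)/(8·93.0³·6) = 3.8267 N/mm
δ = F/k = 43.8 / 3.8267 = 11.446 mm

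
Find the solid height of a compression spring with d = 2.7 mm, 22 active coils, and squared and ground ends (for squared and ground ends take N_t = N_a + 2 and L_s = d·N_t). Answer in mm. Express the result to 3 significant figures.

64.8 mm

squared and ground ends: N_t = N_a + 2 = 22 + 2 = 24
L_s = d·N_t = 2.7 × 24 = 64.8 mm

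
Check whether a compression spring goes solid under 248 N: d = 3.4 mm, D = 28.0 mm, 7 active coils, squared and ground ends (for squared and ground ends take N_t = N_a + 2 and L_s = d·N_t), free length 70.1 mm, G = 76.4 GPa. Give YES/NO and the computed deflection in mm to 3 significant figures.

k = Gd⁴/(8D³N_a) = (76.4×10³)(3.4⁴)/(8·28.0³·7) = 8.3051 N/mm
N_t = 9; L_s = 3.4·9 = 30.6 mm; δ_solid = L₀ − L_s = 70.1 − 30.6 = 39.5 mm
δ = F/k = 248/8.3051 = 29.861 mm
δ < δ_solid → spring does not go solid

NO, δ = 29.9 mm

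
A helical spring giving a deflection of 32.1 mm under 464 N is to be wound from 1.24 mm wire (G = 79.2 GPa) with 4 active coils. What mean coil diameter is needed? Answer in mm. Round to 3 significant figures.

Required rate k = F/δ = 464/32.1 = 14.455 N/mm
D = (Gd⁴/(8N_a·k))^(1/3) = (79.2×10³·1.24⁴/(8·4·14.455))^(1/3)
  = (404.808)^(1/3) = 7.3975 mm

7.40 mm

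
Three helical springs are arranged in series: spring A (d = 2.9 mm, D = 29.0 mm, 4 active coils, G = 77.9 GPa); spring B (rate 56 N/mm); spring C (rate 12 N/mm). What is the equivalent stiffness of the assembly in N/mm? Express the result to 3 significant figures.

4.12 N/mm

k_A = Gd⁴/(8D³N_a) = (77.9×10³)(2.9⁴)/(8·29.0³·4) = 7.0597 N/mm
Series: 1/k_eq = 1/7.0597 + 1/56 + 1/12 = 0.24284; k_eq = 4.1179 N/mm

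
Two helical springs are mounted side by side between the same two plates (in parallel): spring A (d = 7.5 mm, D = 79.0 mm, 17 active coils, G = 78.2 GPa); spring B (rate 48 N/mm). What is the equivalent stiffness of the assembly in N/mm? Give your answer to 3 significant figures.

k_A = Gd⁴/(8D³N_a) = (78.2×10³)(7.5⁴)/(8·79.0³·17) = 3.69 N/mm
Parallel: k_eq = 3.69 + 48 = 51.69 N/mm

51.7 N/mm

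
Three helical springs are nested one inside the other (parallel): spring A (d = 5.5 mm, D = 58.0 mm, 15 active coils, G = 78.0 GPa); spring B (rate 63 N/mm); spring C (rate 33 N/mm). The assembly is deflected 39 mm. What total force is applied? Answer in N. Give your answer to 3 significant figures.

3860 N

k_A = Gd⁴/(8D³N_a) = (78.0×10³)(5.5⁴)/(8·58.0³·15) = 3.0485 N/mm
Parallel: k_eq = 3.0485 + 63 + 33 = 99.048 N/mm
F = k_eq·δ = 99.048·39 = 3862.9 N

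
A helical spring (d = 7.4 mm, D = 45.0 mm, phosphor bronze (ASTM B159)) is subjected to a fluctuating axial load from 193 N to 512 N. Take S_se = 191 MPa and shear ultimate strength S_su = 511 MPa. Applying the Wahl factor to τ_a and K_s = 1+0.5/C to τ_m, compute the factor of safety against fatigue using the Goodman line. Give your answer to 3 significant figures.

C = D/d = 45.0/7.4 = 6.0811; K_W = (4C−1)/(4C−4)+0.615/C = 1.2487; K_s = 1+0.5/C = 1.0822
F_a = (F_max−F_min)/2 = 159.5 N; F_m = (F_max+F_min)/2 = 352.5 N
τ_a = K_W·8F_aD/(πd³) = 1.2487 × 45.104 = 56.324 MPa
τ_m = K_s·8F_mD/(πd³) = 1.0822 × 99.682 = 107.88 MPa
Goodman: 1/n_f = τ_a/S_se + τ_m/S_su = 56.324/191 + 107.88/511 = 0.29489 + 0.21111 = 0.506
n_f = 1/0.506 = 1.976

1.98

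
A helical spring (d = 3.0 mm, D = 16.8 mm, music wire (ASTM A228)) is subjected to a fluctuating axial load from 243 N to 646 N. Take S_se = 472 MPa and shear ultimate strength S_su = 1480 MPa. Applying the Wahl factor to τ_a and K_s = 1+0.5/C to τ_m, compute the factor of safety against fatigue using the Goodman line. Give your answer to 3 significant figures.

0.725

C = D/d = 16.8/3.0 = 5.6000; K_W = (4C−1)/(4C−4)+0.615/C = 1.2729; K_s = 1+0.5/C = 1.0893
F_a = (F_max−F_min)/2 = 201.5 N; F_m = (F_max+F_min)/2 = 444.5 N
τ_a = K_W·8F_aD/(πd³) = 1.2729 × 319.27 = 406.39 MPa
τ_m = K_s·8F_mD/(πd³) = 1.0893 × 704.3 = 767.18 MPa
Goodman: 1/n_f = τ_a/S_se + τ_m/S_su = 406.39/472 + 767.18/1480 = 0.86100 + 0.51837 = 1.3794
n_f = 1/1.3794 = 0.725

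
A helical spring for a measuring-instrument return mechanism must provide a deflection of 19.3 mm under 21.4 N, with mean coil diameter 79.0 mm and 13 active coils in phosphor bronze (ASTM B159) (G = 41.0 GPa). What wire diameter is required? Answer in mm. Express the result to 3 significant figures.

Required rate k = F/δ = 21.4/19.3 = 1.1088 N/mm
d = (8D³N_a·k / G)^(1/4) = (8·79.0³·13·1.1088 / (41.0×10³))^0.25
  = (1386.7)^0.25 = 6.1023 mm

6.10 mm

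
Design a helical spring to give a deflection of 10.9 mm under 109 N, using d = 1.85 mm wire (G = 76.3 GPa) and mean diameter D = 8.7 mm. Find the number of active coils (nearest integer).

Required rate k = F/δ = 109/10.9 = 10 N/mm
N_a = Gd⁴/(8D³k) = (76.3×10³ × 1.85⁴)/(8 × 8.7³ × 10)
    = 893741 / 52680.2 = 16.97 → 17 coils

17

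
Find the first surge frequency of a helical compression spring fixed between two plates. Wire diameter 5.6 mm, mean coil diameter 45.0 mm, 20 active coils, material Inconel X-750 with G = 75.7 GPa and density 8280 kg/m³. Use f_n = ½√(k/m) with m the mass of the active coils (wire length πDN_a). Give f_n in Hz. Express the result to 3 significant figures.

k = Gd⁴/(8D³N_a) = (75.7×10³)(5.6⁴)/(8·45.0³·20) = 5.1061 N/mm = 5106.1 N/m
Wire length L = πDN_a = π·45.0·20 = 2827.4 mm
m = ρ·(πd²/4)·L = 8280 × 24.63×10⁻⁶ m² × 2.8274 m = 0.57662 kg
f_n = ½√(k/m) = 0.5·√(5106.1/0.57662) = 0.5·√(8855.3) = 47.051 Hz

47.1 Hz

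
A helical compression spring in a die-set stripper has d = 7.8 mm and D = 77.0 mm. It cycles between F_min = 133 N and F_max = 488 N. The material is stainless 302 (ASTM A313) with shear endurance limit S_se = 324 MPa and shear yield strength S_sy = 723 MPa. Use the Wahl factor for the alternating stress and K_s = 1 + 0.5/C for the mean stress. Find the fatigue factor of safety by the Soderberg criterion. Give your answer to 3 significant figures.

C = D/d = 77.0/7.8 = 9.8718; K_W = (4C−1)/(4C−4)+0.615/C = 1.1468; K_s = 1+0.5/C = 1.0506
F_a = (F_max−F_min)/2 = 177.5 N; F_m = (F_max+F_min)/2 = 310.5 N
τ_a = K_W·8F_aD/(πd³) = 1.1468 × 73.341 = 84.11 MPa
τ_m = K_s·8F_mD/(πd³) = 1.0506 × 128.29 = 134.79 MPa
Soderberg: 1/n_f = τ_a/S_se + τ_m/S_sy = 84.11/324 + 134.79/723 = 0.25960 + 0.18644 = 0.44603
n_f = 1/0.44603 = 2.242

2.24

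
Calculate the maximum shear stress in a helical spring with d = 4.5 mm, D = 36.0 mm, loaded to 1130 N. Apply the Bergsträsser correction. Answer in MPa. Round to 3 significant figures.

Spring index C = D/d = 36.0/4.5 = 8.0000
K_B = (4C+2)/(4C−3) = 34.000/29.000 = 1.1724
τ₀ = 8FD/(πd³) = 8·1130·36.0/(π·4.5³) = 325440/286.28 = 1136.8 MPa
τ_max = K·τ₀ = 1.1724 × 1136.8 = 1332.8 MPa

1330 MPa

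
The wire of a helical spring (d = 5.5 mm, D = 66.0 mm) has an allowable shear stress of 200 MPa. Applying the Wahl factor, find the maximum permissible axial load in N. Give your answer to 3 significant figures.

177 N

C = D/d = 66.0/5.5 = 12.0000
K_W = (4C−1)/(4C−4) + 0.615/C = 47.000/44.000 + 0.0512 = 1.1194
τ_max = K·8FD/(πd³) → F_max = τ_allow·πd³/(8DK)
F_max = 200·π·5.5³/(8·66.0·1.1194) = 1.0454e+05/591.06 = 176.86 N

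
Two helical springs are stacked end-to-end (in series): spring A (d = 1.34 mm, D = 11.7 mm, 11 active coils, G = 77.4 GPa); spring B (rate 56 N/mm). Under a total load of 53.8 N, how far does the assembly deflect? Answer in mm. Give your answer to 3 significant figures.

k_A = Gd⁴/(8D³N_a) = (77.4×10³)(1.34⁴)/(8·11.7³·11) = 1.7706 N/mm
Series: 1/k_eq = 1/1.7706 + 1/56 = 0.58264; k_eq = 1.7163 N/mm
δ = F/k_eq = 53.8/1.7163 = 31.346 mm

31.3 mm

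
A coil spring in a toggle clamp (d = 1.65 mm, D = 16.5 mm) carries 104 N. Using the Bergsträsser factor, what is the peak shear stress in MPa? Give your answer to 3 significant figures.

1100 MPa

Spring index C = D/d = 16.5/1.65 = 10.0000
K_B = (4C+2)/(4C−3) = 42.000/37.000 = 1.1351
τ₀ = 8FD/(πd³) = 8·104·16.5/(π·1.65³) = 13728/14.112 = 972.76 MPa
τ_max = K·τ₀ = 1.1351 × 972.76 = 1104.2 MPa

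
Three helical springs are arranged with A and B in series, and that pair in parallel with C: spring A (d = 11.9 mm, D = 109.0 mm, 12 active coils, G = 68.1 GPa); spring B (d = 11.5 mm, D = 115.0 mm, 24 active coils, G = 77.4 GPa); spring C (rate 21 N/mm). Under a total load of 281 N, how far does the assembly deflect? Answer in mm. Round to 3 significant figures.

11.6 mm

k_A = Gd⁴/(8D³N_a) = (68.1×10³)(11.9⁴)/(8·109.0³·12) = 10.985 N/mm
k_B = Gd⁴/(8D³N_a) = (77.4×10³)(11.5⁴)/(8·115.0³·24) = 4.6359 N/mm
Springs A,B series: k_AB = 1/(1/10.985+1/4.6359) = 3.2601 N/mm; parallel with C: k_eq = 3.2601+21 = 24.26 N/mm
δ = F/k_eq = 281/24.26 = 11.583 mm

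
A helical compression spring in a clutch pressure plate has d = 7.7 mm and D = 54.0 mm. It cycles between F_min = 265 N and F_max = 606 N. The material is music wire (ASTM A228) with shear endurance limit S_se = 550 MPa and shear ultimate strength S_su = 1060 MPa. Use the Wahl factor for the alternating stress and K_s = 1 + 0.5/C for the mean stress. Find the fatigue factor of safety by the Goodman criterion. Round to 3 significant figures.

4.07

C = D/d = 54.0/7.7 = 7.0130; K_W = (4C−1)/(4C−4)+0.615/C = 1.2124; K_s = 1+0.5/C = 1.0713
F_a = (F_max−F_min)/2 = 170.5 N; F_m = (F_max+F_min)/2 = 435.5 N
τ_a = K_W·8F_aD/(πd³) = 1.2124 × 51.355 = 62.265 MPa
τ_m = K_s·8F_mD/(πd³) = 1.0713 × 131.17 = 140.53 MPa
Goodman: 1/n_f = τ_a/S_se + τ_m/S_su = 62.265/550 + 140.53/1060 = 0.11321 + 0.13257 = 0.24578
n_f = 1/0.24578 = 4.069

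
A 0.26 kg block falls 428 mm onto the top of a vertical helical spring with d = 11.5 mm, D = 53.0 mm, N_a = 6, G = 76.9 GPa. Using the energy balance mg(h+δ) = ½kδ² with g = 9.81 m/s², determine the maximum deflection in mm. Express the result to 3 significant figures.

k = Gd⁴/(8D³N_a) = (76.9×10³)(11.5⁴)/(8·53.0³·6) = 188.21 N/mm
W = mg = 0.26 × 9.81 = 2.5506 N
½kδ² − Wδ − Wh = 0 → δ = (W + √(W² + 2kWh))/k
δ = (2.5506 + √(6.5056 + 410927))/188.21 = (2.5506 + 641.04)/188.21 = 3.4195 mm

3.42 mm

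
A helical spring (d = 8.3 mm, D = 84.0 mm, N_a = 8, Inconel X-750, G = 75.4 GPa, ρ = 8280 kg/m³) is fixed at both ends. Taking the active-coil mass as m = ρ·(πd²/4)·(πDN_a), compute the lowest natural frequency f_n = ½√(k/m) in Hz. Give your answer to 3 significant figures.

k = Gd⁴/(8D³N_a) = (75.4×10³)(8.3⁴)/(8·84.0³·8) = 9.4333 N/mm = 9433.3 N/m
Wire length L = πDN_a = π·84.0·8 = 2111.2 mm
m = ρ·(πd²/4)·L = 8280 × 54.106×10⁻⁶ m² × 2.1112 m = 0.94579 kg
f_n = ½√(k/m) = 0.5·√(9433.3/0.94579) = 0.5·√(9974) = 49.935 Hz

49.9 Hz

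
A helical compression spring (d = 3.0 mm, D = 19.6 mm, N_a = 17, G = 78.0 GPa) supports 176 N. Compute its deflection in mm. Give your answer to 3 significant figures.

k = Gd⁴/(8D³N_a) = (78.0×10³)(3.0⁴)/(8·19.6³·17) = 6.1698 N/mm
δ = F/k = 176 / 6.1698 = 28.526 mm

28.5 mm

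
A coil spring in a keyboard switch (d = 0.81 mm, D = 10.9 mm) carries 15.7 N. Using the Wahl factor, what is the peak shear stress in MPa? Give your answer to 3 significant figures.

907 MPa

Spring index C = D/d = 10.9/0.81 = 13.4568
K_W = (4C−1)/(4C−4) + 0.615/C = 52.827/49.827 + 0.0457 = 1.1059
τ₀ = 8FD/(πd³) = 8·15.7·10.9/(π·0.81³) = 1369.04/1.6696 = 820 MPa
τ_max = K·τ₀ = 1.1059 × 820 = 906.84 MPa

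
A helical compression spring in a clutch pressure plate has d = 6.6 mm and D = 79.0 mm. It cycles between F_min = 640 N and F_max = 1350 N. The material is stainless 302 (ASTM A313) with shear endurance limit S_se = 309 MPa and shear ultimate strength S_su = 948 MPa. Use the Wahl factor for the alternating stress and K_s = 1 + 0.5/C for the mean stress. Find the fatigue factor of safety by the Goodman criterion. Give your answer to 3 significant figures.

0.600

C = D/d = 79.0/6.6 = 11.9697; K_W = (4C−1)/(4C−4)+0.615/C = 1.1197; K_s = 1+0.5/C = 1.0418
F_a = (F_max−F_min)/2 = 355 N; F_m = (F_max+F_min)/2 = 995 N
τ_a = K_W·8F_aD/(πd³) = 1.1197 × 248.41 = 278.15 MPa
τ_m = K_s·8F_mD/(πd³) = 1.0418 × 696.24 = 725.32 MPa
Goodman: 1/n_f = τ_a/S_se + τ_m/S_su = 278.15/309 + 725.32/948 = 0.90017 + 0.76511 = 1.6653
n_f = 1/1.6653 = 0.6005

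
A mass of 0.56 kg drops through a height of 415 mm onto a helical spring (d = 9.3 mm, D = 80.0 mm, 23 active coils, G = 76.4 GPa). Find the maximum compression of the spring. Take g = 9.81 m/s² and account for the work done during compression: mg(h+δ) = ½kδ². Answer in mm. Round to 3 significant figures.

28.3 mm

k = Gd⁴/(8D³N_a) = (76.4×10³)(9.3⁴)/(8·80.0³·23) = 6.0665 N/mm
W = mg = 0.56 × 9.81 = 5.4936 N
½kδ² − Wδ − Wh = 0 → δ = (W + √(W² + 2kWh))/k
δ = (5.4936 + √(30.18 + 27661.3))/6.0665 = (5.4936 + 166.41)/6.0665 = 28.336 mm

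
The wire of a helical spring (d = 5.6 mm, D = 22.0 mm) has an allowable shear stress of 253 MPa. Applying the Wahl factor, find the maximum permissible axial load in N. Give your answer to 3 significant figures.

C = D/d = 22.0/5.6 = 3.9286
K_W = (4C−1)/(4C−4) + 0.615/C = 14.714/11.714 + 0.1565 = 1.4126
τ_max = K·8FD/(πd³) → F_max = τ_allow·πd³/(8DK)
F_max = 253·π·5.6³/(8·22.0·1.4126) = 1.3958e+05/248.63 = 561.42 N

561 N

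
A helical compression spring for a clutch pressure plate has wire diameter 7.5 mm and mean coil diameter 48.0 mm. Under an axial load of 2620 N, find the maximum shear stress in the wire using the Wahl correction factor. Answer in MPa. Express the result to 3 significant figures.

Spring index C = D/d = 48.0/7.5 = 6.4000
K_W = (4C−1)/(4C−4) + 0.615/C = 24.600/21.600 + 0.0961 = 1.2350
τ₀ = 8FD/(πd³) = 8·2620·48.0/(π·7.5³) = 1.00608e+06/1325.4 = 759.1 MPa
τ_max = K·τ₀ = 1.2350 × 759.1 = 937.48 MPa

937 MPa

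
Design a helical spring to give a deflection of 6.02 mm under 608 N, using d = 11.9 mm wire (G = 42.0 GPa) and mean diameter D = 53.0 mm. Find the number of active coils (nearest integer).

7

Required rate k = F/δ = 608/6.02 = 101 N/mm
N_a = Gd⁴/(8D³k) = (42.0×10³ × 11.9⁴)/(8 × 53.0³ × 101)
    = 8.42242e+08 / 1.20289e+08 = 7.002 → 7 coils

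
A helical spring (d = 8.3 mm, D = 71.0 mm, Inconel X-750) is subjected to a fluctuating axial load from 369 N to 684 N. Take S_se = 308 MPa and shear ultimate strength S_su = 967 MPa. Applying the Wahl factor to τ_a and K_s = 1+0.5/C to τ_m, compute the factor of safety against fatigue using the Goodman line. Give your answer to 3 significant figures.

C = D/d = 71.0/8.3 = 8.5542; K_W = (4C−1)/(4C−4)+0.615/C = 1.1712; K_s = 1+0.5/C = 1.0585
F_a = (F_max−F_min)/2 = 157.5 N; F_m = (F_max+F_min)/2 = 526.5 N
τ_a = K_W·8F_aD/(πd³) = 1.1712 × 49.802 = 58.327 MPa
τ_m = K_s·8F_mD/(πd³) = 1.0585 × 166.48 = 176.21 MPa
Goodman: 1/n_f = τ_a/S_se + τ_m/S_su = 58.327/308 + 176.21/967 = 0.18937 + 0.18222 = 0.3716
n_f = 1/0.3716 = 2.691

2.69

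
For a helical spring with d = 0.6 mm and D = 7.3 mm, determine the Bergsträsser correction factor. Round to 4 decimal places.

1.1095

C = D/d = 7.3/0.6 = 12.1667
K_B = (4C+2)/(4C−3) = 50.667/45.667 = 1.1095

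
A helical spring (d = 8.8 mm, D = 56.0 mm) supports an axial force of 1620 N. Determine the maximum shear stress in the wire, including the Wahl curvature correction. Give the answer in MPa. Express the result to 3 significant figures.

Spring index C = D/d = 56.0/8.8 = 6.3636
K_W = (4C−1)/(4C−4) + 0.615/C = 24.455/21.455 + 0.0966 = 1.2365
τ₀ = 8FD/(πd³) = 8·1620·56.0/(π·8.8³) = 725760/2140.9 = 339 MPa
τ_max = K·τ₀ = 1.2365 × 339 = 419.16 MPa

419 MPa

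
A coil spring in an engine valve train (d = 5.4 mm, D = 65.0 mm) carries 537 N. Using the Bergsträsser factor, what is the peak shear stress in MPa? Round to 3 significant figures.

627 MPa

Spring index C = D/d = 65.0/5.4 = 12.0370
K_B = (4C+2)/(4C−3) = 50.148/45.148 = 1.1107
τ₀ = 8FD/(πd³) = 8·537·65.0/(π·5.4³) = 279240/494.69 = 564.48 MPa
τ_max = K·τ₀ = 1.1107 × 564.48 = 626.99 MPa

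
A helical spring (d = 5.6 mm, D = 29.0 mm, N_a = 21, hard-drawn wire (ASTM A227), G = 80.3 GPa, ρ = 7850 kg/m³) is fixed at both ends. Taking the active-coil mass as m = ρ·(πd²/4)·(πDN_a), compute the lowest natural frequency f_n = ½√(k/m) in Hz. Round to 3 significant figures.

114 Hz

k = Gd⁴/(8D³N_a) = (80.3×10³)(5.6⁴)/(8·29.0³·21) = 19.274 N/mm = 19274 N/m
Wire length L = πDN_a = π·29.0·21 = 1913.2 mm
m = ρ·(πd²/4)·L = 7850 × 24.63×10⁻⁶ m² × 1.9132 m = 0.36992 kg
f_n = ½√(k/m) = 0.5·√(19274/0.36992) = 0.5·√(52103) = 114.13 Hz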